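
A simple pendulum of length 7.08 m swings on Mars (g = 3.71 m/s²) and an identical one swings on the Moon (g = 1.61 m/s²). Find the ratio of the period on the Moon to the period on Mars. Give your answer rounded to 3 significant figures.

1.52

T ∝ 1/√g, so T₂/T₁ = √(g₁/g₂) = √(3.71/1.61) = 1.52.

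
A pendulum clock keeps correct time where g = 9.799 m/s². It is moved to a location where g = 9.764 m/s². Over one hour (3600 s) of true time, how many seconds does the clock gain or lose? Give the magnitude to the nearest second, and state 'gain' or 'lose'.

The clock's period scales as T ∝ 1/√g, so T'/T = √(9.799/9.764) = 1.00179.
In 3600 s of true time the clock registers 3600/1.00179 = 3593.6 s, so it loses 6 s.

lose 6 s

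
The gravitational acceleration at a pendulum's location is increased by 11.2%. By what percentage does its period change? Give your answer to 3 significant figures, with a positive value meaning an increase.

-5.17%

T ∝ 1/√g, so T'/T = 1/√(1.112) = 0.9483.
Percentage change in T = (0.9483 − 1) × 100% = -5.17%.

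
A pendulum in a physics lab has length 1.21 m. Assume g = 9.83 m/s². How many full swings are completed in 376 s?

T = 2π√(L/g) = 2π√(1.21/9.83) = 2.204 s.
Number of complete oscillations = ⌊376/2.204⌋ = ⌊170.6⌋ = 170.

170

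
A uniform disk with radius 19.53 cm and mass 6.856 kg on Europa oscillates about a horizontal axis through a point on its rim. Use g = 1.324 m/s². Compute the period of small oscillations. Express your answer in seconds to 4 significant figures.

I_cm = ½mr² = 0.13075 kg·m². The pivot is at distance d = 0.1953 m from the centre of mass.
By the parallel-axis theorem, I = I_cm + md² = 0.13075 + 0.26150 = 0.39225 kg·m².
T = 2π√(I/(mgd)) = 2π√(0.39225/(6.856 × 1.324 × 0.1953)) = 2.956 s.

2.956 s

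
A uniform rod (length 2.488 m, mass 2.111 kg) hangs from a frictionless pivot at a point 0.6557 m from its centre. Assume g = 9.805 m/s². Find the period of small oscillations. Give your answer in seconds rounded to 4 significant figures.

For a physical pendulum T = 2π√(I/(mgd)), with d = 0.65570 m from pivot to centre of mass.
I_cm = mL²/12 = 2.111 × 2.488²/12 = 1.0889 kg·m²; I = I_cm + md² = 1.0889 + 2.111 × 0.65570² = 1.9966 kg·m².
T = 2π√(1.9966/(2.111 × 9.805 × 0.65570)) = 2.410 s.

2.410 s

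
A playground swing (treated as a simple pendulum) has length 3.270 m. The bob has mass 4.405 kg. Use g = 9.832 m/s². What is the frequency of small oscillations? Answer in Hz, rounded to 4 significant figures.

T = 2π√(L/g) = 2π√(3.270/9.832) = 3.6235 s, so f = 1/T = 0.2760 Hz.

0.2760 Hz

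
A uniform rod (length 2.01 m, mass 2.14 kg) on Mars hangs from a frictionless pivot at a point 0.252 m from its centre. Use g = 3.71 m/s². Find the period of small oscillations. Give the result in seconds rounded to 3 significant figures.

4.11 s

For a physical pendulum T = 2π√(I/(mgd)), with d = 0.2520 m from pivot to centre of mass.
I_cm = mL²/12 = 2.14 × 2.01²/12 = 0.7205 kg·m²; I = I_cm + md² = 0.7205 + 2.14 × 0.2520² = 0.8564 kg·m².
T = 2π√(0.8564/(2.14 × 3.71 × 0.2520)) = 4.11 s.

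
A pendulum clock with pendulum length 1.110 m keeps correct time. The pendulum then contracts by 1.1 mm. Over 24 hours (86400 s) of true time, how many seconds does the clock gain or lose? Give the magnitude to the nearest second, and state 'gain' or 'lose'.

gain 43 s

T ∝ √L, so T'/T = √(1.10890/1.110) = 0.999504.
In 86400 s of true time the clock registers 86400/0.999504 = 86442.8 s, so it gains 43 s.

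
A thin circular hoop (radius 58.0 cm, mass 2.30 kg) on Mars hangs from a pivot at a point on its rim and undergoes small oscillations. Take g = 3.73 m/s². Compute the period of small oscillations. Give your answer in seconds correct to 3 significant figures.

3.50 s

I_cm = mr² = 0.7737 kg·m². The pivot is at distance d = 0.580 m from the centre of mass.
By the parallel-axis theorem, I = I_cm + md² = 0.7737 + 0.7737 = 1.547 kg·m².
T = 2π√(I/(mgd)) = 2π√(1.547/(2.30 × 3.73 × 0.580)) = 3.50 s.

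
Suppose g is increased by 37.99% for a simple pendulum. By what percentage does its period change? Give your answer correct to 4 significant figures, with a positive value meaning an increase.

T ∝ 1/√g, so T'/T = 1/√(1.3799) = 0.85129.
Percentage change in T = (0.85129 − 1) × 100% = -14.87%.

-14.87%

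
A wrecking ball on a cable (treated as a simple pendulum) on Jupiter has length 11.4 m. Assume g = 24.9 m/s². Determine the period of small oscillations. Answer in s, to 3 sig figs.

T = 2π√(L/g) = 2π√(11.4/24.9) = 2π × 0.6766 = 4.25 s.

4.25 s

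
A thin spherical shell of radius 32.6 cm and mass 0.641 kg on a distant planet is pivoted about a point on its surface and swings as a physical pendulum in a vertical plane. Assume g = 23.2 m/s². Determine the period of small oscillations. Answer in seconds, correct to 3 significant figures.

0.962 s

I_cm = (2/3)mr² = 0.04542 kg·m². The pivot is at distance d = 0.326 m from the centre of mass.
By the parallel-axis theorem, I = I_cm + md² = 0.04542 + 0.06812 = 0.1135 kg·m².
T = 2π√(I/(mgd)) = 2π√(0.1135/(0.641 × 23.2 × 0.326)) = 0.962 s.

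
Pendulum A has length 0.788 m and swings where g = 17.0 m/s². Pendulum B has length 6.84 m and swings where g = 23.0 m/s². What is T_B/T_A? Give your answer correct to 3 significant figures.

2.53

T = 2π√(L/g), so T_B/T_A = √((L_B/g_B)/(L_A/g_A)) = √((6.84/23.0)/(0.788/17.0)) = 2.53.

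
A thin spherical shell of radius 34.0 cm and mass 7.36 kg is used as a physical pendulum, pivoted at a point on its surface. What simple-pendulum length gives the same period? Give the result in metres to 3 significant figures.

0.567 m

The equivalent simple-pendulum length is L_eq = I/(md), where I is about the pivot and d = 0.3400 m.
I_cm = (2/3)mR² = 0.5672 kg·m², so I = I_cm + md² = 0.5672 + 0.8508 = 1.418 kg·m².
L_eq = 1.418/(7.36 × 0.3400) = 0.567 m.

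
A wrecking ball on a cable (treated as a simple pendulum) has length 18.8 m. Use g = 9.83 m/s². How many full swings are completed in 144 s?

T = 2π√(L/g) = 2π√(18.8/9.83) = 8.689 s.
Number of complete oscillations = ⌊144/8.689⌋ = ⌊16.57⌋ = 16.

16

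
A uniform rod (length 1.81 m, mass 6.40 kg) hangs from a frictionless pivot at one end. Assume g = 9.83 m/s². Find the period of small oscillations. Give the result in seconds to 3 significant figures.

2.20 s

For a physical pendulum T = 2π√(I/(mgd)), with d = 0.9050 m from pivot to centre of mass.
I_cm = mL²/12 = 6.40 × 1.81²/12 = 1.747 kg·m²; I = I_cm + md² = 1.747 + 6.40 × 0.9050² = 6.989 kg·m².
T = 2π√(6.989/(6.40 × 9.83 × 0.9050)) = 2.20 s.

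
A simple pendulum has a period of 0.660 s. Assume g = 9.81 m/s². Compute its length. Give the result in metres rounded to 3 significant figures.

0.108 m

From T = 2π√(L/g), L = gT²/(4π²) = 9.81 × 0.6600²/(4π²) = 0.108 m.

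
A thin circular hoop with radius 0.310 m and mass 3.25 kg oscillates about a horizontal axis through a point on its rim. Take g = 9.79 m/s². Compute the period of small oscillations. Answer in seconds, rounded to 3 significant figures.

1.58 s

I_cm = mr² = 0.3123 kg·m². The pivot is at distance d = 0.310 m from the centre of mass.
By the parallel-axis theorem, I = I_cm + md² = 0.3123 + 0.3123 = 0.6247 kg·m².
T = 2π√(I/(mgd)) = 2π√(0.6247/(3.25 × 9.79 × 0.310)) = 1.58 s.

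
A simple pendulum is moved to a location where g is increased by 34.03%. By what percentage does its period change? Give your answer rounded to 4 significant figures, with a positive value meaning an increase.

-13.62%

T ∝ 1/√g, so T'/T = 1/√(1.3403) = 0.86377.
Percentage change in T = (0.86377 − 1) × 100% = -13.62%.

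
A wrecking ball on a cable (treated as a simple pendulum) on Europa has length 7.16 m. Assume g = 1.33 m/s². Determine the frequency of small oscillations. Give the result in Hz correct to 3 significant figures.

T = 2π√(L/g) = 2π√(7.16/1.33) = 14.58 s, so f = 1/T = 0.0686 Hz.

0.0686 Hz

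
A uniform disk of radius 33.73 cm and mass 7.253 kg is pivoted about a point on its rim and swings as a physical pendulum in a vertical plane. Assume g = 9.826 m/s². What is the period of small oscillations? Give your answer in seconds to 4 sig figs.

1.426 s

I_cm = ½mr² = 0.41259 kg·m². The pivot is at distance d = 0.3373 m from the centre of mass.
By the parallel-axis theorem, I = I_cm + md² = 0.41259 + 0.82518 = 1.2378 kg·m².
T = 2π√(I/(mgd)) = 2π√(1.2378/(7.253 × 9.826 × 0.3373)) = 1.426 s.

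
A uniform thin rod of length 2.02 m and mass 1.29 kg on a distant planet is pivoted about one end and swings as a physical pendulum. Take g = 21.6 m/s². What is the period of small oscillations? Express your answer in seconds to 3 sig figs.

1.57 s

For a physical pendulum T = 2π√(I/(mgd)), with d = 1.010 m from pivot to centre of mass.
I_cm = mL²/12 = 1.29 × 2.02²/12 = 0.4386 kg·m²; I = I_cm + md² = 0.4386 + 1.29 × 1.010² = 1.755 kg·m².
T = 2π√(1.755/(1.29 × 21.6 × 1.010)) = 1.57 s.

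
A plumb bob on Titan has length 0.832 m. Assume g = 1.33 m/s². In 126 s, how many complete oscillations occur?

25

T = 2π√(L/g) = 2π√(0.832/1.33) = 4.970 s.
Number of complete oscillations = ⌊126/4.970⌋ = ⌊25.35⌋ = 25.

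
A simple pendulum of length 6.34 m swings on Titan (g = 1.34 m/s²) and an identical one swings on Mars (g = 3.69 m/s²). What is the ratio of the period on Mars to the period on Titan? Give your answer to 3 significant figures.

0.603

T ∝ 1/√g, so T₂/T₁ = √(g₁/g₂) = √(1.34/3.69) = 0.603.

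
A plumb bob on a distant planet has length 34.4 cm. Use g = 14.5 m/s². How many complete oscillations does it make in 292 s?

T = 2π√(L/g) = 2π√(0.344/14.5) = 0.9678 s.
Number of complete oscillations = ⌊292/0.9678⌋ = ⌊301.7⌋ = 301.

301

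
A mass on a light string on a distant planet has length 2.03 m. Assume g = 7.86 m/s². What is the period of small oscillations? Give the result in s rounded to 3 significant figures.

3.19 s

T = 2π√(L/g) = 2π√(2.03/7.86) = 2π × 0.5082 = 3.19 s.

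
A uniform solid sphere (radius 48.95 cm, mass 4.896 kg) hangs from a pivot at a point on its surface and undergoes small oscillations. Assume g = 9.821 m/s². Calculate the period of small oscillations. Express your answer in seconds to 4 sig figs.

I_cm = (2/5)mr² = 0.46925 kg·m². The pivot is at distance d = 0.4895 m from the centre of mass.
By the parallel-axis theorem, I = I_cm + md² = 0.46925 + 1.1731 = 1.6424 kg·m².
T = 2π√(I/(mgd)) = 2π√(1.6424/(4.896 × 9.821 × 0.4895)) = 1.660 s.

1.660 s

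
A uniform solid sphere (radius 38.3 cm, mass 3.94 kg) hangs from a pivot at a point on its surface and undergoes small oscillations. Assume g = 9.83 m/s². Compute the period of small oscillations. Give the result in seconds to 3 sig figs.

I_cm = (2/5)mr² = 0.2312 kg·m². The pivot is at distance d = 0.383 m from the centre of mass.
By the parallel-axis theorem, I = I_cm + md² = 0.2312 + 0.5780 = 0.8091 kg·m².
T = 2π√(I/(mgd)) = 2π√(0.8091/(3.94 × 9.83 × 0.383)) = 1.47 s.

1.47 s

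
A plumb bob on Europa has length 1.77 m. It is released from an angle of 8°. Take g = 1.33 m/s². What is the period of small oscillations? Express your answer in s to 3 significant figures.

T = 2π√(L/g) = 2π√(1.77/1.33) = 2π × 1.154 = 7.25 s.

7.25 s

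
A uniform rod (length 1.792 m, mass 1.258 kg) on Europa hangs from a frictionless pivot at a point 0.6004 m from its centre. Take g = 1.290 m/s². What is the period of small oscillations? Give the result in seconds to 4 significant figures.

5.658 s

For a physical pendulum T = 2π√(I/(mgd)), with d = 0.60040 m from pivot to centre of mass.
I_cm = mL²/12 = 1.258 × 1.792²/12 = 0.33665 kg·m²; I = I_cm + md² = 0.33665 + 1.258 × 0.60040² = 0.79013 kg·m².
T = 2π√(0.79013/(1.258 × 1.290 × 0.60040)) = 5.658 s.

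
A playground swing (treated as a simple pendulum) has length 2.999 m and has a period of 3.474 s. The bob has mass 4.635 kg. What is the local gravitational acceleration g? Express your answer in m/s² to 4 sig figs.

9.810 m/s²

From T = 2π√(L/g), g = 4π²L/T² = 4π² × 2.999/3.4740² = 9.810 m/s².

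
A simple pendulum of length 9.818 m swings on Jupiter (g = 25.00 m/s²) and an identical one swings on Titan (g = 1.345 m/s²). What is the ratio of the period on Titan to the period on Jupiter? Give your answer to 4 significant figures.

T ∝ 1/√g, so T₂/T₁ = √(g₁/g₂) = √(25.00/1.345) = 4.311.

4.311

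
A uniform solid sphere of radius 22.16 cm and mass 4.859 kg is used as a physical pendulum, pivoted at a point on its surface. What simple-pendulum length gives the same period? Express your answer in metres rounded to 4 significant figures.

0.3102 m

The equivalent simple-pendulum length is L_eq = I/(md), where I is about the pivot and d = 0.22160 m.
I_cm = (2/5)mR² = 0.095444 kg·m², so I = I_cm + md² = 0.095444 + 0.23861 = 0.33405 kg·m².
L_eq = 0.33405/(4.859 × 0.22160) = 0.3102 m.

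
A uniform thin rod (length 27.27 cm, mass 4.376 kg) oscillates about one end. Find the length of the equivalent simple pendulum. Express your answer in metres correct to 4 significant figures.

0.1818 m

The equivalent simple-pendulum length is L_eq = I/(md), where I is about the pivot and d = 0.13635 m.
I_cm = (1/12)mL² = 0.027119 kg·m², so I = I_cm + md² = 0.027119 + 0.081356 = 0.10847 kg·m².
L_eq = 0.10847/(4.376 × 0.13635) = 0.1818 m.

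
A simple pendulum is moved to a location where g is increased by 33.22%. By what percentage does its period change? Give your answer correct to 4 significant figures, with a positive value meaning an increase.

T ∝ 1/√g, so T'/T = 1/√(1.3322) = 0.86639.
Percentage change in T = (0.86639 − 1) × 100% = -13.36%.

-13.36%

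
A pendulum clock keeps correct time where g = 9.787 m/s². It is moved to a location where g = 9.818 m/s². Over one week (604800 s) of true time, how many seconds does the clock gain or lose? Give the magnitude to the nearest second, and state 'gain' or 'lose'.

The clock's period scales as T ∝ 1/√g, so T'/T = √(9.787/9.818) = 0.998420.
In 604800 s of true time the clock registers 604800/0.998420 = 605757.1 s, so it gains 957 s.

gain 957 s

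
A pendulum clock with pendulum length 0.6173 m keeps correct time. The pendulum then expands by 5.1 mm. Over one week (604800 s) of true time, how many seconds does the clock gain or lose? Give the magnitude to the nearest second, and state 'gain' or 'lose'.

T ∝ √L, so T'/T = √(0.62240/0.6173) = 1.00412.
In 604800 s of true time the clock registers 604800/1.00412 = 602317.0 s, so it loses 2483 s.

lose 2483 s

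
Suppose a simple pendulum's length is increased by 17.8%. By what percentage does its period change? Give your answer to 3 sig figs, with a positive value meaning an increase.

8.54%

T ∝ √L, so T'/T = √(1.178) = 1.085.
Percentage change in T = (1.085 − 1) × 100% = 8.54%.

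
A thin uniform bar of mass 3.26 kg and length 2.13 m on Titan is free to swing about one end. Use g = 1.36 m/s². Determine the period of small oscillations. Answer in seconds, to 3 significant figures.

For a physical pendulum T = 2π√(I/(mgd)), with d = 1.065 m from pivot to centre of mass.
I_cm = mL²/12 = 3.26 × 2.13²/12 = 1.233 kg·m²; I = I_cm + md² = 1.233 + 3.26 × 1.065² = 4.930 kg·m².
T = 2π√(4.930/(3.26 × 1.36 × 1.065)) = 6.42 s.

6.42 s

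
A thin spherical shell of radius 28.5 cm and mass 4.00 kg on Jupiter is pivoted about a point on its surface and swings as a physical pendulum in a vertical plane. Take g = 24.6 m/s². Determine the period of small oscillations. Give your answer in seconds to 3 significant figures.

I_cm = (2/3)mr² = 0.2166 kg·m². The pivot is at distance d = 0.285 m from the centre of mass.
By the parallel-axis theorem, I = I_cm + md² = 0.2166 + 0.3249 = 0.5415 kg·m².
T = 2π√(I/(mgd)) = 2π√(0.5415/(4.00 × 24.6 × 0.285)) = 0.873 s.

0.873 s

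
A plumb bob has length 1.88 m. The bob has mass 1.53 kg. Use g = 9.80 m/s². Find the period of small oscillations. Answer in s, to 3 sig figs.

2.75 s

T = 2π√(L/g) = 2π√(1.88/9.80) = 2π × 0.4380 = 2.75 s.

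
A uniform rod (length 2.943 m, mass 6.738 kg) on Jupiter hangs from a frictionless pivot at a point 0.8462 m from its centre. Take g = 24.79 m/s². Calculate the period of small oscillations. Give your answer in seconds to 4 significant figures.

1.645 s

For a physical pendulum T = 2π√(I/(mgd)), with d = 0.84620 m from pivot to centre of mass.
I_cm = mL²/12 = 6.738 × 2.943²/12 = 4.8633 kg·m²; I = I_cm + md² = 4.8633 + 6.738 × 0.84620² = 9.6881 kg·m².
T = 2π√(9.6881/(6.738 × 24.79 × 0.84620)) = 1.645 s.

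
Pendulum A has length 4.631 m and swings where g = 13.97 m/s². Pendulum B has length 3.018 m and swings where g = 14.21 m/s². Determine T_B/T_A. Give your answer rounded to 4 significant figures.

T = 2π√(L/g), so T_B/T_A = √((L_B/g_B)/(L_A/g_A)) = √((3.018/14.21)/(4.631/13.97)) = 0.8004.

0.8004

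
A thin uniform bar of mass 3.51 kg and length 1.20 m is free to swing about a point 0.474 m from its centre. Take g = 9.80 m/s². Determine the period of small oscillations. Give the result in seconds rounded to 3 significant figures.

1.71 s

For a physical pendulum T = 2π√(I/(mgd)), with d = 0.4740 m from pivot to centre of mass.
I_cm = mL²/12 = 3.51 × 1.20²/12 = 0.4212 kg·m²; I = I_cm + md² = 0.4212 + 3.51 × 0.4740² = 1.210 kg·m².
T = 2π√(1.210/(3.51 × 9.80 × 0.4740)) = 1.71 s.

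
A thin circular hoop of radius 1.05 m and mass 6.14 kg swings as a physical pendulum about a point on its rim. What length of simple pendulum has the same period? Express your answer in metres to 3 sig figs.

The equivalent simple-pendulum length is L_eq = I/(md), where I is about the pivot and d = 1.050 m.
I_cm = mR² = 6.769 kg·m², so I = I_cm + md² = 6.769 + 6.769 = 13.54 kg·m².
L_eq = 13.54/(6.14 × 1.050) = 2.10 m.

2.10 m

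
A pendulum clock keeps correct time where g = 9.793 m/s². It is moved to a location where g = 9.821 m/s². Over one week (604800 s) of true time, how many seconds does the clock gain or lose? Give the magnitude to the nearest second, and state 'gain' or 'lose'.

The clock's period scales as T ∝ 1/√g, so T'/T = √(9.793/9.821) = 0.998573.
In 604800 s of true time the clock registers 604800/0.998573 = 605664.0 s, so it gains 864 s.

gain 864 s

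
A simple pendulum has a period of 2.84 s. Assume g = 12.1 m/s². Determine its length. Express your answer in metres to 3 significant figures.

2.47 m

From T = 2π√(L/g), L = gT²/(4π²) = 12.1 × 2.840²/(4π²) = 2.47 m.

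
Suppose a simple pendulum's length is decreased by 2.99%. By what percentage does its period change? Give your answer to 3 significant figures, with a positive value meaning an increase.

-1.51%

T ∝ √L, so T'/T = √(0.9701) = 0.9849.
Percentage change in T = (0.9849 − 1) × 100% = -1.51%.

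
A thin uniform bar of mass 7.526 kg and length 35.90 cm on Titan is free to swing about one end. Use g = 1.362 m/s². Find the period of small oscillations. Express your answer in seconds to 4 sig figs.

For a physical pendulum T = 2π√(I/(mgd)), with d = 0.17950 m from pivot to centre of mass.
I_cm = mL²/12 = 7.526 × 0.3590²/12 = 0.080830 kg·m²; I = I_cm + md² = 0.080830 + 7.526 × 0.17950² = 0.32332 kg·m².
T = 2π√(0.32332/(7.526 × 1.362 × 0.17950)) = 2.634 s.

2.634 s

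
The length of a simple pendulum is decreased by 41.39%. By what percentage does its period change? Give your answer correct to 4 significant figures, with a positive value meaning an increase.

-23.44%

T ∝ √L, so T'/T = √(0.58610) = 0.76557.
Percentage change in T = (0.76557 − 1) × 100% = -23.44%.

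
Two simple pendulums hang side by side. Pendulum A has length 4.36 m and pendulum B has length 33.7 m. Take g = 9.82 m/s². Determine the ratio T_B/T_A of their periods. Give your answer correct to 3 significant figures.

T ∝ √L, so T_B/T_A = √(L_B/L_A) = √(33.7/4.36) = 2.78.

2.78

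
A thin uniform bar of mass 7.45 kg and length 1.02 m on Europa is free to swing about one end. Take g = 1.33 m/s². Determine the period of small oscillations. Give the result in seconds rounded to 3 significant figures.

For a physical pendulum T = 2π√(I/(mgd)), with d = 0.5100 m from pivot to centre of mass.
I_cm = mL²/12 = 7.45 × 1.02²/12 = 0.6459 kg·m²; I = I_cm + md² = 0.6459 + 7.45 × 0.5100² = 2.584 kg·m².
T = 2π√(2.584/(7.45 × 1.33 × 0.5100)) = 4.49 s.

4.49 s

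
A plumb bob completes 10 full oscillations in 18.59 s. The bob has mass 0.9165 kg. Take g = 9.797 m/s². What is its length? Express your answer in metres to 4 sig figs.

0.8576 m

T = 18.59/10 = 1.8590 s.
From T = 2π√(L/g), L = gT²/(4π²) = 9.797 × 1.8590²/(4π²) = 0.8576 m.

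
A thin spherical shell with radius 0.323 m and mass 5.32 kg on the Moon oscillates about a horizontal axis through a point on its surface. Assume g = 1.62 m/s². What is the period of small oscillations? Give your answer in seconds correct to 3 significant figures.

I_cm = (2/3)mr² = 0.3700 kg·m². The pivot is at distance d = 0.323 m from the centre of mass.
By the parallel-axis theorem, I = I_cm + md² = 0.3700 + 0.5550 = 0.9251 kg·m².
T = 2π√(I/(mgd)) = 2π√(0.9251/(5.32 × 1.62 × 0.323)) = 3.62 s.

3.62 s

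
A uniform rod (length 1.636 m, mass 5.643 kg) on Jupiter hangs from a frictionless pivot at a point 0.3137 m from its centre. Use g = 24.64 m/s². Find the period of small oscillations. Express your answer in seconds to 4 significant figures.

For a physical pendulum T = 2π√(I/(mgd)), with d = 0.31370 m from pivot to centre of mass.
I_cm = mL²/12 = 5.643 × 1.636²/12 = 1.2586 kg·m²; I = I_cm + md² = 1.2586 + 5.643 × 0.31370² = 1.8139 kg·m².
T = 2π√(1.8139/(5.643 × 24.64 × 0.31370)) = 1.281 s.

1.281 s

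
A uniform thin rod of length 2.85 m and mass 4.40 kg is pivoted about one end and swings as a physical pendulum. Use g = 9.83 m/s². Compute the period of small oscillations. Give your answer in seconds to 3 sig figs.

2.76 s

For a physical pendulum T = 2π√(I/(mgd)), with d = 1.425 m from pivot to centre of mass.
I_cm = mL²/12 = 4.40 × 2.85²/12 = 2.978 kg·m²; I = I_cm + md² = 2.978 + 4.40 × 1.425² = 11.91 kg·m².
T = 2π√(11.91/(4.40 × 9.83 × 1.425)) = 2.76 s.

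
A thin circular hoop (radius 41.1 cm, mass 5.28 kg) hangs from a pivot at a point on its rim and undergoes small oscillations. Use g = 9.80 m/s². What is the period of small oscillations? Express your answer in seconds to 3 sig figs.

I_cm = mr² = 0.8919 kg·m². The pivot is at distance d = 0.411 m from the centre of mass.
By the parallel-axis theorem, I = I_cm + md² = 0.8919 + 0.8919 = 1.784 kg·m².
T = 2π√(I/(mgd)) = 2π√(1.784/(5.28 × 9.80 × 0.411)) = 1.82 s.

1.82 s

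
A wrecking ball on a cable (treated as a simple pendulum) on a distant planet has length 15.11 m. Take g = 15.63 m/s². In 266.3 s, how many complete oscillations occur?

43

T = 2π√(L/g) = 2π√(15.11/15.63) = 6.1778 s.
Number of complete oscillations = ⌊266.3/6.1778⌋ = ⌊43.106⌋ = 43.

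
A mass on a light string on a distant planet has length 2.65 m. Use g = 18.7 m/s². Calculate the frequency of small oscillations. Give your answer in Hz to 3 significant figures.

0.423 Hz

T = 2π√(L/g) = 2π√(2.65/18.7) = 2.365 s, so f = 1/T = 0.423 Hz.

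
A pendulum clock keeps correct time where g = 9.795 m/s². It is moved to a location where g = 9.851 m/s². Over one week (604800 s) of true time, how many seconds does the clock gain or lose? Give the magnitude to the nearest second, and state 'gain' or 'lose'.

gain 1726 s

The clock's period scales as T ∝ 1/√g, so T'/T = √(9.795/9.851) = 0.997154.
In 604800 s of true time the clock registers 604800/0.997154 = 606526.4 s, so it gains 1726 s.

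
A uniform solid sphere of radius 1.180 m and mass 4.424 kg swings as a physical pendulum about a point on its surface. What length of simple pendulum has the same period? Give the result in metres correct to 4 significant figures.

1.652 m

The equivalent simple-pendulum length is L_eq = I/(md), where I is about the pivot and d = 1.1800 m.
I_cm = (2/5)mR² = 2.4640 kg·m², so I = I_cm + md² = 2.4640 + 6.1600 = 8.6240 kg·m².
L_eq = 8.6240/(4.424 × 1.1800) = 1.652 m.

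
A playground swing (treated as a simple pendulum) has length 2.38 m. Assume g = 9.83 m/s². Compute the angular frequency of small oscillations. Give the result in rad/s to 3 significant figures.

ω = √(g/L) = √(9.83/2.38) = 2.03 rad/s.

2.03 rad/s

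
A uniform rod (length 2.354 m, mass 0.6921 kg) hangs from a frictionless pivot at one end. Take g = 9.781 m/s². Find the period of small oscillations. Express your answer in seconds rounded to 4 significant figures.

For a physical pendulum T = 2π√(I/(mgd)), with d = 1.1770 m from pivot to centre of mass.
I_cm = mL²/12 = 0.6921 × 2.354²/12 = 0.31960 kg·m²; I = I_cm + md² = 0.31960 + 0.6921 × 1.1770² = 1.2784 kg·m².
T = 2π√(1.2784/(0.6921 × 9.781 × 1.1770)) = 2.517 s.

2.517 s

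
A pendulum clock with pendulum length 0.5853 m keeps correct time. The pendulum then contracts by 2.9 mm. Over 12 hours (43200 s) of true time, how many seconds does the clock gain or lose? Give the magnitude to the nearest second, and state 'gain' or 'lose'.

T ∝ √L, so T'/T = √(0.58240/0.5853) = 0.997520.
In 43200 s of true time the clock registers 43200/0.997520 = 43307.4 s, so it gains 107 s.

gain 107 s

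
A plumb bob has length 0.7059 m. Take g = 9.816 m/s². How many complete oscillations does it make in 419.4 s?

248

T = 2π√(L/g) = 2π√(0.7059/9.816) = 1.6849 s.
Number of complete oscillations = ⌊419.4/1.6849⌋ = ⌊248.91⌋ = 248.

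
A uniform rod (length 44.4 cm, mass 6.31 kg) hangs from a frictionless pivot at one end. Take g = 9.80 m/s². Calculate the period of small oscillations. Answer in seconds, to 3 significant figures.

For a physical pendulum T = 2π√(I/(mgd)), with d = 0.2220 m from pivot to centre of mass.
I_cm = mL²/12 = 6.31 × 0.444²/12 = 0.1037 kg·m²; I = I_cm + md² = 0.1037 + 6.31 × 0.2220² = 0.4146 kg·m².
T = 2π√(0.4146/(6.31 × 9.80 × 0.2220)) = 1.09 s.

1.09 s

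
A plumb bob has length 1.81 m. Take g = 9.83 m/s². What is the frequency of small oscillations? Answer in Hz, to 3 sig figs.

T = 2π√(L/g) = 2π√(1.81/9.83) = 2.696 s, so f = 1/T = 0.371 Hz.

0.371 Hz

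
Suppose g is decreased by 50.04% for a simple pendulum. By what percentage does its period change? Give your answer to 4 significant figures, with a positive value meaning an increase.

41.48%

T ∝ 1/√g, so T'/T = 1/√(0.49960) = 1.4148.
Percentage change in T = (1.4148 − 1) × 100% = 41.48%.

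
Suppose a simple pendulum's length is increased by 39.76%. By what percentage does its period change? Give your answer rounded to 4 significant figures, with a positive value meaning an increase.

T ∝ √L, so T'/T = √(1.3976) = 1.1822.
Percentage change in T = (1.1822 − 1) × 100% = 18.22%.

18.22%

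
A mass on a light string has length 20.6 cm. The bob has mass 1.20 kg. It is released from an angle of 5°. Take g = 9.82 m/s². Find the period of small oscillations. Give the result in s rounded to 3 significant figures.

T = 2π√(L/g) = 2π√(0.206/9.82) = 2π × 0.1448 = 0.910 s.

0.910 s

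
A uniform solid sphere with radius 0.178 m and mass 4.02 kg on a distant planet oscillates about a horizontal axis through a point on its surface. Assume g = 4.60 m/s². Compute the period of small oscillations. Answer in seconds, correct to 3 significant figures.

1.46 s

I_cm = (2/5)mr² = 0.05095 kg·m². The pivot is at distance d = 0.178 m from the centre of mass.
By the parallel-axis theorem, I = I_cm + md² = 0.05095 + 0.1274 = 0.1783 kg·m².
T = 2π√(I/(mgd)) = 2π√(0.1783/(4.02 × 4.60 × 0.178)) = 1.46 s.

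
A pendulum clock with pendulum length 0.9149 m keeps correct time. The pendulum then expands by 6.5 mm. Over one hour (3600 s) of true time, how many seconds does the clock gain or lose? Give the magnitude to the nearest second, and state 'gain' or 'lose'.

lose 13 s

T ∝ √L, so T'/T = √(0.92140/0.9149) = 1.00355.
In 3600 s of true time the clock registers 3600/1.00355 = 3587.3 s, so it loses 13 s.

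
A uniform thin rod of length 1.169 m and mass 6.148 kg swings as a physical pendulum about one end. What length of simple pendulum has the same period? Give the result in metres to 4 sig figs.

0.7793 m

The equivalent simple-pendulum length is L_eq = I/(md), where I is about the pivot and d = 0.58450 m.
I_cm = (1/12)mL² = 0.70013 kg·m², so I = I_cm + md² = 0.70013 + 2.1004 = 2.8005 kg·m².
L_eq = 2.8005/(6.148 × 0.58450) = 0.7793 m.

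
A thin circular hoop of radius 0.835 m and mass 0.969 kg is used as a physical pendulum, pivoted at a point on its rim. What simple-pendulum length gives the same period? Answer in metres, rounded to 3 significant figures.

The equivalent simple-pendulum length is L_eq = I/(md), where I is about the pivot and d = 0.8350 m.
I_cm = mR² = 0.6756 kg·m², so I = I_cm + md² = 0.6756 + 0.6756 = 1.351 kg·m².
L_eq = 1.351/(0.969 × 0.8350) = 1.67 m.

1.67 m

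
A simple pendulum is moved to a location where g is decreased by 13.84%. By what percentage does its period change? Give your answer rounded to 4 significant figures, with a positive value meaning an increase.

7.733%

T ∝ 1/√g, so T'/T = 1/√(0.86160) = 1.0773.
Percentage change in T = (1.0773 − 1) × 100% = 7.733%.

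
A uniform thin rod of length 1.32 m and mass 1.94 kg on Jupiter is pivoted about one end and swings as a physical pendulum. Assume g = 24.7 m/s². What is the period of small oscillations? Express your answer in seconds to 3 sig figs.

1.19 s

For a physical pendulum T = 2π√(I/(mgd)), with d = 0.6600 m from pivot to centre of mass.
I_cm = mL²/12 = 1.94 × 1.32²/12 = 0.2817 kg·m²; I = I_cm + md² = 0.2817 + 1.94 × 0.6600² = 1.127 kg·m².
T = 2π√(1.127/(1.94 × 24.7 × 0.6600)) = 1.19 s.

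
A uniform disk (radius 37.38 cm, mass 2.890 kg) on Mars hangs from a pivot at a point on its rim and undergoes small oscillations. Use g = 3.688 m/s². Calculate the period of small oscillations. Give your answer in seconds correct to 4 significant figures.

I_cm = ½mr² = 0.20190 kg·m². The pivot is at distance d = 0.3738 m from the centre of mass.
By the parallel-axis theorem, I = I_cm + md² = 0.20190 + 0.40381 = 0.60571 kg·m².
T = 2π√(I/(mgd)) = 2π√(0.60571/(2.890 × 3.688 × 0.3738)) = 2.450 s.

2.450 s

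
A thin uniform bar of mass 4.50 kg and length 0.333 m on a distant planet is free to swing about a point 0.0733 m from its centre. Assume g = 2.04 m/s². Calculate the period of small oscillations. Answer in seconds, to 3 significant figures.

1.96 s

For a physical pendulum T = 2π√(I/(mgd)), with d = 0.07330 m from pivot to centre of mass.
I_cm = mL²/12 = 4.50 × 0.333²/12 = 0.04158 kg·m²; I = I_cm + md² = 0.04158 + 4.50 × 0.07330² = 0.06576 kg·m².
T = 2π√(0.06576/(4.50 × 2.04 × 0.07330)) = 1.96 s.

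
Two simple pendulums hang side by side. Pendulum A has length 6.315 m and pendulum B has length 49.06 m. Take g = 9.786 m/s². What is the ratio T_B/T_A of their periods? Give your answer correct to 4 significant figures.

2.787

T ∝ √L, so T_B/T_A = √(L_B/L_A) = √(49.06/6.315) = 2.787.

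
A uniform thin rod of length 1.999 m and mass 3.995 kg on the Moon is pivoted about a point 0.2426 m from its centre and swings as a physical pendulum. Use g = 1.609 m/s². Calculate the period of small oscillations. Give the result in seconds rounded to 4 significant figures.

6.295 s

For a physical pendulum T = 2π√(I/(mgd)), with d = 0.24260 m from pivot to centre of mass.
I_cm = mL²/12 = 3.995 × 1.999²/12 = 1.3303 kg·m²; I = I_cm + md² = 1.3303 + 3.995 × 0.24260² = 1.5655 kg·m².
T = 2π√(1.5655/(3.995 × 1.609 × 0.24260)) = 6.295 s.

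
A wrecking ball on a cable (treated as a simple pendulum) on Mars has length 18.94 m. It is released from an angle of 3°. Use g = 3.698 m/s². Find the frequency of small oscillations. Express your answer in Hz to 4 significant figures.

T = 2π√(L/g) = 2π√(18.94/3.698) = 14.220 s, so f = 1/T = 0.07033 Hz.

0.07033 Hz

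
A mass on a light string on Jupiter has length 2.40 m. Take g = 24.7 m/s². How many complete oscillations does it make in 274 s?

T = 2π√(L/g) = 2π√(2.40/24.7) = 1.959 s.
Number of complete oscillations = ⌊274/1.959⌋ = ⌊139.9⌋ = 139.

139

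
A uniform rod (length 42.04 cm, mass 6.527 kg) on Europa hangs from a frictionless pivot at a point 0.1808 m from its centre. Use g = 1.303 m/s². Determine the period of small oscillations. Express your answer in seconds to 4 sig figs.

2.819 s

For a physical pendulum T = 2π√(I/(mgd)), with d = 0.18080 m from pivot to centre of mass.
I_cm = mL²/12 = 6.527 × 0.4204²/12 = 0.096130 kg·m²; I = I_cm + md² = 0.096130 + 6.527 × 0.18080² = 0.30949 kg·m².
T = 2π√(0.30949/(6.527 × 1.303 × 0.18080)) = 2.819 s.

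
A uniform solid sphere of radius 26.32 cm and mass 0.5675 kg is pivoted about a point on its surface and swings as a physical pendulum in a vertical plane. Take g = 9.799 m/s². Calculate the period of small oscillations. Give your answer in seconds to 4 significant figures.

1.218 s

I_cm = (2/5)mr² = 0.015725 kg·m². The pivot is at distance d = 0.2632 m from the centre of mass.
By the parallel-axis theorem, I = I_cm + md² = 0.015725 + 0.039313 = 0.055038 kg·m².
T = 2π√(I/(mgd)) = 2π√(0.055038/(0.5675 × 9.799 × 0.2632)) = 1.218 s.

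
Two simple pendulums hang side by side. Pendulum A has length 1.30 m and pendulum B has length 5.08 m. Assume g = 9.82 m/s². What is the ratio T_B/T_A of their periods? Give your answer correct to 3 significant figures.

T ∝ √L, so T_B/T_A = √(L_B/L_A) = √(5.08/1.30) = 1.98.

1.98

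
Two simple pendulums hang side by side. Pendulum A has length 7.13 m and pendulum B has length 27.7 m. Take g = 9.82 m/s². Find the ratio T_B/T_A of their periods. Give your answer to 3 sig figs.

T ∝ √L, so T_B/T_A = √(L_B/L_A) = √(27.7/7.13) = 1.97.

1.97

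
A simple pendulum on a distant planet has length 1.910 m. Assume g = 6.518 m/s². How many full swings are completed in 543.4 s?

159

T = 2π√(L/g) = 2π√(1.910/6.518) = 3.4013 s.
Number of complete oscillations = ⌊543.4/3.4013⌋ = ⌊159.76⌋ = 159.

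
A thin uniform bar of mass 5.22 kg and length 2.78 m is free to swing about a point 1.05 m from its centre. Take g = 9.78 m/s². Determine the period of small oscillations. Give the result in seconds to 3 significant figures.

2.59 s

For a physical pendulum T = 2π√(I/(mgd)), with d = 1.050 m from pivot to centre of mass.
I_cm = mL²/12 = 5.22 × 2.78²/12 = 3.362 kg·m²; I = I_cm + md² = 3.362 + 5.22 × 1.050² = 9.117 kg·m².
T = 2π√(9.117/(5.22 × 9.78 × 1.050)) = 2.59 s.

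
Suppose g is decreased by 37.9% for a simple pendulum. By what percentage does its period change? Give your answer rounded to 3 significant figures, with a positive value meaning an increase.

26.9%

T ∝ 1/√g, so T'/T = 1/√(0.6210) = 1.269.
Percentage change in T = (1.269 − 1) × 100% = 26.9%.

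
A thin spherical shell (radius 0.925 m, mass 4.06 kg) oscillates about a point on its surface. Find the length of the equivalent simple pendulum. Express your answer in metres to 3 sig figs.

1.54 m

The equivalent simple-pendulum length is L_eq = I/(md), where I is about the pivot and d = 0.9250 m.
I_cm = (2/3)mR² = 2.316 kg·m², so I = I_cm + md² = 2.316 + 3.474 = 5.790 kg·m².
L_eq = 5.790/(4.06 × 0.9250) = 1.54 m.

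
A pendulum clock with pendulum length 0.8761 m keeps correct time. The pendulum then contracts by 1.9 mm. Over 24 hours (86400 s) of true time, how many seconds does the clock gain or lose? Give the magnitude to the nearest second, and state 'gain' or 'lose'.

T ∝ √L, so T'/T = √(0.87420/0.8761) = 0.998915.
In 86400 s of true time the clock registers 86400/0.998915 = 86493.8 s, so it gains 94 s.

gain 94 s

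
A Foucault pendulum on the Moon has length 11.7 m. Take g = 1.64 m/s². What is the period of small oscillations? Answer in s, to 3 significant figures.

16.8 s

T = 2π√(L/g) = 2π√(11.7/1.64) = 2π × 2.671 = 16.8 s.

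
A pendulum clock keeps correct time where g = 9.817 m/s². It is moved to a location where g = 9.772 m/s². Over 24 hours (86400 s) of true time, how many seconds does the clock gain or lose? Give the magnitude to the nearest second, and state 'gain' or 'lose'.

lose 198 s

The clock's period scales as T ∝ 1/√g, so T'/T = √(9.817/9.772) = 1.00230.
In 86400 s of true time the clock registers 86400/1.00230 = 86201.7 s, so it loses 198 s.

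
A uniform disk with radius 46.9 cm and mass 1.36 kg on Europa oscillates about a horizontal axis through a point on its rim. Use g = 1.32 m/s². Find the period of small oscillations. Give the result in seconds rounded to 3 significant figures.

I_cm = ½mr² = 0.1496 kg·m². The pivot is at distance d = 0.469 m from the centre of mass.
By the parallel-axis theorem, I = I_cm + md² = 0.1496 + 0.2991 = 0.4487 kg·m².
T = 2π√(I/(mgd)) = 2π√(0.4487/(1.36 × 1.32 × 0.469)) = 4.59 s.

4.59 s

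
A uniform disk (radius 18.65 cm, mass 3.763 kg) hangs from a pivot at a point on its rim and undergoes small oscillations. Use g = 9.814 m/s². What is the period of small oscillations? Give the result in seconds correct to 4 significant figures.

I_cm = ½mr² = 0.065443 kg·m². The pivot is at distance d = 0.1865 m from the centre of mass.
By the parallel-axis theorem, I = I_cm + md² = 0.065443 + 0.13089 = 0.19633 kg·m².
T = 2π√(I/(mgd)) = 2π√(0.19633/(3.763 × 9.814 × 0.1865)) = 1.061 s.

1.061 s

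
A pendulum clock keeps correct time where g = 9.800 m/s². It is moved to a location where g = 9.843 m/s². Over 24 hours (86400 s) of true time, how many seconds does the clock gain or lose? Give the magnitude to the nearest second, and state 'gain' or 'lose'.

The clock's period scales as T ∝ 1/√g, so T'/T = √(9.800/9.843) = 0.997813.
In 86400 s of true time the clock registers 86400/0.997813 = 86589.3 s, so it gains 189 s.

gain 189 s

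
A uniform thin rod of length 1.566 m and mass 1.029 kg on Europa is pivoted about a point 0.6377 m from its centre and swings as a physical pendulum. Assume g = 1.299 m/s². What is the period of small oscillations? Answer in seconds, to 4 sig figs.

5.396 s

For a physical pendulum T = 2π√(I/(mgd)), with d = 0.63770 m from pivot to centre of mass.
I_cm = mL²/12 = 1.029 × 1.566²/12 = 0.21029 kg·m²; I = I_cm + md² = 0.21029 + 1.029 × 0.63770² = 0.62874 kg·m².
T = 2π√(0.62874/(1.029 × 1.299 × 0.63770)) = 5.396 s.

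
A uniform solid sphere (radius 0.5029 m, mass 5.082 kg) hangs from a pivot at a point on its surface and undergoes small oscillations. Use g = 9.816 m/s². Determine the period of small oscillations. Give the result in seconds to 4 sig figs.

1.683 s

I_cm = (2/5)mr² = 0.51411 kg·m². The pivot is at distance d = 0.5029 m from the centre of mass.
By the parallel-axis theorem, I = I_cm + md² = 0.51411 + 1.2853 = 1.7994 kg·m².
T = 2π√(I/(mgd)) = 2π√(1.7994/(5.082 × 9.816 × 0.5029)) = 1.683 s.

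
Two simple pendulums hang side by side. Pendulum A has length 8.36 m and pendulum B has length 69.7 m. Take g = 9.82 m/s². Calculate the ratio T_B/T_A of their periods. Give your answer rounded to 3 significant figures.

T ∝ √L, so T_B/T_A = √(L_B/L_A) = √(69.7/8.36) = 2.89.

2.89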